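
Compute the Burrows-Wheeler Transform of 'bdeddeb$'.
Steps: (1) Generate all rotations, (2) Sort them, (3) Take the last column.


Rotations (sorted):
  0: $bdeddeb -> last char: b
  1: b$bdedde -> last char: e
  2: bdeddeb$ -> last char: $
  3: ddeb$bde -> last char: e
  4: deb$bded -> last char: d
  5: deddeb$b -> last char: b
  6: eb$bdedd -> last char: d
  7: eddeb$bd -> last char: d


BWT = be$edbdd


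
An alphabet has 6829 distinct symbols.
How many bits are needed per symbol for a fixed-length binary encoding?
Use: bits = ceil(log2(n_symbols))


log2(6829) = 12.7375
Bracket: 2^12 = 4096 < 6829 <= 2^13 = 8192
So ceil(log2(6829)) = 13

bits = ceil(log2(6829)) = ceil(12.7375) = 13 bits


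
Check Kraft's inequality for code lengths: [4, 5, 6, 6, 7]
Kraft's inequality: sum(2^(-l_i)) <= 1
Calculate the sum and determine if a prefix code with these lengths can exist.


Sum = 2^(-4) + 2^(-5) + 2^(-6) + 2^(-6) + 2^(-7)
    = 0.0625 + 0.03125 + 0.015625 + 0.015625 + 0.0078125
    = 17/128 = 0.1328125
Since 0.1328125 <= 1, Kraft's inequality IS satisfied.
A prefix code with these lengths CAN exist.

Kraft sum = 0.1328125. Satisfied.


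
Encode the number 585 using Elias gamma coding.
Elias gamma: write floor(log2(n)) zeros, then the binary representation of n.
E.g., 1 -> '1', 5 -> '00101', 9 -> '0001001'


num_bits = floor(log2(585)) + 1 = 10
leading_zeros = num_bits - 1 = 9
binary(585) = 1001001001

Elias gamma(585) = '000000000' + '1001001001' = 0000000001001001001 (19 bits)


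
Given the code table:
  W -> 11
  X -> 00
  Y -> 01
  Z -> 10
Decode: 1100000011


Decoding:
11 -> W
00 -> X
00 -> X
00 -> X
11 -> W


Result: WXXXW


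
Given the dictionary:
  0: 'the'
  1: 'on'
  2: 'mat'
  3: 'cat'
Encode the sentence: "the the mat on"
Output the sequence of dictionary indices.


Look up each word in the dictionary:
  'the' -> 0
  'the' -> 0
  'mat' -> 2
  'on' -> 1

Encoded: [0, 0, 2, 1]


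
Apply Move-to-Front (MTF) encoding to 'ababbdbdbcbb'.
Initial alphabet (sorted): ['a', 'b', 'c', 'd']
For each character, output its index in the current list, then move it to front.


MTF encoding:
'a': index 0 in ['a', 'b', 'c', 'd'] -> ['a', 'b', 'c', 'd']
'b': index 1 in ['a', 'b', 'c', 'd'] -> ['b', 'a', 'c', 'd']
'a': index 1 in ['b', 'a', 'c', 'd'] -> ['a', 'b', 'c', 'd']
'b': index 1 in ['a', 'b', 'c', 'd'] -> ['b', 'a', 'c', 'd']
'b': index 0 in ['b', 'a', 'c', 'd'] -> ['b', 'a', 'c', 'd']
'd': index 3 in ['b', 'a', 'c', 'd'] -> ['d', 'b', 'a', 'c']
'b': index 1 in ['d', 'b', 'a', 'c'] -> ['b', 'd', 'a', 'c']
'd': index 1 in ['b', 'd', 'a', 'c'] -> ['d', 'b', 'a', 'c']
'b': index 1 in ['d', 'b', 'a', 'c'] -> ['b', 'd', 'a', 'c']
'c': index 3 in ['b', 'd', 'a', 'c'] -> ['c', 'b', 'd', 'a']
'b': index 1 in ['c', 'b', 'd', 'a'] -> ['b', 'c', 'd', 'a']
'b': index 0 in ['b', 'c', 'd', 'a'] -> ['b', 'c', 'd', 'a']


Output: [0, 1, 1, 1, 0, 3, 1, 1, 1, 3, 1, 0]


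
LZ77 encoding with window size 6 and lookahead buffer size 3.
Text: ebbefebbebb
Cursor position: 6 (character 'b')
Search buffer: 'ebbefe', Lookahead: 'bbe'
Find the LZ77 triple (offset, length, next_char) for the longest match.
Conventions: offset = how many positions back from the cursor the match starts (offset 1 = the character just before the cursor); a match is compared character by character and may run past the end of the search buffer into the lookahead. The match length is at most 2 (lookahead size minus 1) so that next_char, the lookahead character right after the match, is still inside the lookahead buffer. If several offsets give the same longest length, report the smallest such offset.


Try each offset into the search buffer:
  offset=1 (pos 5, char 'e'): match length 0
  offset=2 (pos 4, char 'f'): match length 0
  offset=3 (pos 3, char 'e'): match length 0
  offset=4 (pos 2, char 'b'): match length 1
  offset=5 (pos 1, char 'b'): match length 2
  offset=6 (pos 0, char 'e'): match length 0
Longest match has length 2 at offset 5.
next_char = character at position 6 + 2 = 8 -> 'e'

Best match: offset=5, length=2 (matching 'bb' starting at position 1)
LZ77 triple: (5, 2, 'e')


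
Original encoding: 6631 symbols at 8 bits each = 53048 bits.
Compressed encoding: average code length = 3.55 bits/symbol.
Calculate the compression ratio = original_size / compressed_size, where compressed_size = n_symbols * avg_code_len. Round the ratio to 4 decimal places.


original_size = n_symbols * orig_bits = 6631 * 8 = 53048 bits
compressed_size = n_symbols * avg_code_len = 6631 * 3.55 = 23540.05 bits
ratio = original_size / compressed_size = 53048 / 23540.05 = 2.2535

Compression ratio = 2.2535


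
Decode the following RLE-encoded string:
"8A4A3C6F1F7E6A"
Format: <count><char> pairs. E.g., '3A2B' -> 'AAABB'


Expanding each <count><char> pair:
  8A -> 'AAAAAAAA'
  4A -> 'AAAA'
  3C -> 'CCC'
  6F -> 'FFFFFF'
  1F -> 'F'
  7E -> 'EEEEEEE'
  6A -> 'AAAAAA'

Decoded = AAAAAAAAAAAACCCFFFFFFFEEEEEEEAAAAAA


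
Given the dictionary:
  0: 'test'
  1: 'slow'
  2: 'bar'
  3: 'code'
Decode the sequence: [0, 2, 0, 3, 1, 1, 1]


Look up each index in the dictionary:
  0 -> 'test'
  2 -> 'bar'
  0 -> 'test'
  3 -> 'code'
  1 -> 'slow'
  1 -> 'slow'
  1 -> 'slow'

Decoded: "test bar test code slow slow slow"


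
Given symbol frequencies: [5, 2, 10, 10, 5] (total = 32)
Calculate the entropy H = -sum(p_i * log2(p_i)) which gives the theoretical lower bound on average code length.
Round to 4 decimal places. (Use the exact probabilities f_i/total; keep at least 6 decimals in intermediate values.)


Per-symbol terms -p_i * log2(p_i) with p_i = f_i/32:
  p = 5/32 = 0.156250: log2(p) = -2.678072, -p*log2(p) = 0.418449
  p = 2/32 = 0.062500: log2(p) = -4.000000, -p*log2(p) = 0.250000
  p = 10/32 = 0.312500: log2(p) = -1.678072, -p*log2(p) = 0.524397
  p = 10/32 = 0.312500: log2(p) = -1.678072, -p*log2(p) = 0.524397
  p = 5/32 = 0.156250: log2(p) = -2.678072, -p*log2(p) = 0.418449
H = 0.418449 + 0.250000 + 0.524397 + 0.524397 + 0.418449 = 2.135692

H = 2.1357 bits/symbol


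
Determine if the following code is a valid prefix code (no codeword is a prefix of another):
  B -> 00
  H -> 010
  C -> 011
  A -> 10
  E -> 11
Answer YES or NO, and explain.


Checking each pair (does one codeword prefix another?):
  B='00' vs H='010': no prefix
  B='00' vs C='011': no prefix
  B='00' vs A='10': no prefix
  B='00' vs E='11': no prefix
  H='010' vs B='00': no prefix
  H='010' vs C='011': no prefix
  H='010' vs A='10': no prefix
  H='010' vs E='11': no prefix
  C='011' vs B='00': no prefix
  C='011' vs H='010': no prefix
  C='011' vs A='10': no prefix
  C='011' vs E='11': no prefix
  A='10' vs B='00': no prefix
  A='10' vs H='010': no prefix
  A='10' vs C='011': no prefix
  A='10' vs E='11': no prefix
  E='11' vs B='00': no prefix
  E='11' vs H='010': no prefix
  E='11' vs C='011': no prefix
  E='11' vs A='10': no prefix
No violation found over all pairs.

YES -- this is a valid prefix code. No codeword is a prefix of any other codeword.


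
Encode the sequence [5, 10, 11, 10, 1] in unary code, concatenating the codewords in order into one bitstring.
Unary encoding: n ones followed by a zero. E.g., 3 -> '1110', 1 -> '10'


Encode each number as n ones followed by a terminating 0:
  5 -> 111110 (6 bits)
  10 -> 11111111110 (11 bits)
  11 -> 111111111110 (12 bits)
  10 -> 11111111110 (11 bits)
  1 -> 10 (2 bits)
Total length = 6 + 11 + 12 + 11 + 2 = 42 bits.

Unary([5, 10, 11, 10, 1]) = 111110111111111101111111111101111111111010 (42 bits)


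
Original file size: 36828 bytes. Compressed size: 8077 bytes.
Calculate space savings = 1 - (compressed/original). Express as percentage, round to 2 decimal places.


ratio = compressed/original = 8077/36828 = 0.219317
savings = 1 - ratio = 1 - 0.219317 = 0.780683
as a percentage: 0.780683 * 100 = 78.07%

Space savings = 1 - 8077/36828 = 78.07%


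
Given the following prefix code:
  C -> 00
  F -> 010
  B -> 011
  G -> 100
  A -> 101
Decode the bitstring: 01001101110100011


Decoding step by step:
Bits 010 -> F
Bits 011 -> B
Bits 011 -> B
Bits 101 -> A
Bits 00 -> C
Bits 011 -> B


Decoded message: FBBACB


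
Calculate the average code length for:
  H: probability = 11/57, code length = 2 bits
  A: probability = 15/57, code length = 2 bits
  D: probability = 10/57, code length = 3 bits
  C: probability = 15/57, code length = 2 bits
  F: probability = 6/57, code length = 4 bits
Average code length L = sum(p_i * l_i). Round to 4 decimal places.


Weighted contributions p_i * l_i:
  H: (11/57) * 2 = 22/57
  A: (15/57) * 2 = 30/57
  D: (10/57) * 3 = 30/57
  C: (15/57) * 2 = 30/57
  F: (6/57) * 4 = 24/57
Sum = (22 + 30 + 30 + 30 + 24)/57 = 136/57

L = 136/57 = 2.3860 bits/symbol


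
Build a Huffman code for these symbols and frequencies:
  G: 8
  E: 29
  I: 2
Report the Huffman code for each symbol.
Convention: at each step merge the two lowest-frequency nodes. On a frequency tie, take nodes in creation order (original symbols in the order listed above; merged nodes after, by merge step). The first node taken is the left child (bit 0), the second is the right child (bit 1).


Huffman tree construction:
Step 1: Merge I(2) + G(8) = 10
Step 2: Merge (I+G)(10) + E(29) = 39
Read each symbol's code off the tree from the root (left child = 0, right child = 1).

Codes:
  G: 01 (length 2)
  E: 1 (length 1)
  I: 00 (length 2)
Average code length: 49/39 = 1.2564 bits/symbol


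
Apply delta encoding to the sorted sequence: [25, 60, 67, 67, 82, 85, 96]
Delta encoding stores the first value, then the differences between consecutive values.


First value: 25
Deltas:
  60 - 25 = 35
  67 - 60 = 7
  67 - 67 = 0
  82 - 67 = 15
  85 - 82 = 3
  96 - 85 = 11


Delta encoded: [25, 35, 7, 0, 15, 3, 11]


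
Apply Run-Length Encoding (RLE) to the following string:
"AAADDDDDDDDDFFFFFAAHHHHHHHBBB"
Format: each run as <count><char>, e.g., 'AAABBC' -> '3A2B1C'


Scanning runs left to right:
  i=0: run of 'A' x 3 -> '3A'
  i=3: run of 'D' x 9 -> '9D'
  i=12: run of 'F' x 5 -> '5F'
  i=17: run of 'A' x 2 -> '2A'
  i=19: run of 'H' x 7 -> '7H'
  i=26: run of 'B' x 3 -> '3B'

RLE = 3A9D5F2A7H3B


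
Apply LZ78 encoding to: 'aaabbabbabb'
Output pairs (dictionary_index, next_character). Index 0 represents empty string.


LZ78 encoding steps:
Dictionary: {0: ''}
Step 1: w='' (idx 0), next='a' -> output (0, 'a'), add 'a' as idx 1
Step 2: w='a' (idx 1), next='a' -> output (1, 'a'), add 'aa' as idx 2
Step 3: w='' (idx 0), next='b' -> output (0, 'b'), add 'b' as idx 3
Step 4: w='b' (idx 3), next='a' -> output (3, 'a'), add 'ba' as idx 4
Step 5: w='b' (idx 3), next='b' -> output (3, 'b'), add 'bb' as idx 5
Step 6: w='a' (idx 1), next='b' -> output (1, 'b'), add 'ab' as idx 6
Step 7: w='b' (idx 3), end of input -> output (3, '')


Encoded: [(0, 'a'), (1, 'a'), (0, 'b'), (3, 'a'), (3, 'b'), (1, 'b'), (3, '')]


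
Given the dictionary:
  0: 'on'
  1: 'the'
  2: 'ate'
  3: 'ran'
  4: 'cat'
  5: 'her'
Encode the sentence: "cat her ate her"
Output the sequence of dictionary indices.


Look up each word in the dictionary:
  'cat' -> 4
  'her' -> 5
  'ate' -> 2
  'her' -> 5

Encoded: [4, 5, 2, 5]


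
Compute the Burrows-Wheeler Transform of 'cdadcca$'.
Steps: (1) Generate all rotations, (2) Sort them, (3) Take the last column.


Rotations (sorted):
  0: $cdadcca -> last char: a
  1: a$cdadcc -> last char: c
  2: adcca$cd -> last char: d
  3: ca$cdadc -> last char: c
  4: cca$cdad -> last char: d
  5: cdadcca$ -> last char: $
  6: dadcca$c -> last char: c
  7: dcca$cda -> last char: a


BWT = acdcd$ca


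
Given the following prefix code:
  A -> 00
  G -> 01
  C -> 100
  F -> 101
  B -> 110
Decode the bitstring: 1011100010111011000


Decoding step by step:
Bits 101 -> F
Bits 110 -> B
Bits 00 -> A
Bits 101 -> F
Bits 110 -> B
Bits 110 -> B
Bits 00 -> A


Decoded message: FBAFBBA


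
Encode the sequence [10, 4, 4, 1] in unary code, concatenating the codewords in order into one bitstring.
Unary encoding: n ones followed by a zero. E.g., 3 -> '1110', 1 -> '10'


Encode each number as n ones followed by a terminating 0:
  10 -> 11111111110 (11 bits)
  4 -> 11110 (5 bits)
  4 -> 11110 (5 bits)
  1 -> 10 (2 bits)
Total length = 11 + 5 + 5 + 2 = 23 bits.

Unary([10, 4, 4, 1]) = 11111111110111101111010 (23 bits)


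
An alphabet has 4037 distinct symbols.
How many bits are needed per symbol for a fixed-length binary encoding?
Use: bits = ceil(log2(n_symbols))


log2(4037) = 11.9791
Bracket: 2^11 = 2048 < 4037 <= 2^12 = 4096
So ceil(log2(4037)) = 12

bits = ceil(log2(4037)) = ceil(11.9791) = 12 bits


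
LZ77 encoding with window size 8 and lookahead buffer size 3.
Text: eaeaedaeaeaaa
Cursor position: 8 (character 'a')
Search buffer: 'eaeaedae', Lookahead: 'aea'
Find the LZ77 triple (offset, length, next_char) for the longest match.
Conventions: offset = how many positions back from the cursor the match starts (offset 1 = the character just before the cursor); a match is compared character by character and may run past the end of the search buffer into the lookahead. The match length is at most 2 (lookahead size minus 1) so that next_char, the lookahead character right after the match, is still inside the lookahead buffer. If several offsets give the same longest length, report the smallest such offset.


Try each offset into the search buffer:
  offset=1 (pos 7, char 'e'): match length 0
  offset=2 (pos 6, char 'a'): match length 2
  offset=3 (pos 5, char 'd'): match length 0
  offset=4 (pos 4, char 'e'): match length 0
  offset=5 (pos 3, char 'a'): match length 2
  offset=6 (pos 2, char 'e'): match length 0
  offset=7 (pos 1, char 'a'): match length 2
  offset=8 (pos 0, char 'e'): match length 0
Longest match has length 2, found at offsets 2, 5, 7; take the smallest, offset 2.
next_char = character at position 8 + 2 = 10 -> 'a'

Best match: offset=2, length=2 (matching 'ae' starting at position 6)
LZ77 triple: (2, 2, 'a')


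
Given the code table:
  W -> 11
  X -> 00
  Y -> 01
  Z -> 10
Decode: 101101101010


Decoding:
10 -> Z
11 -> W
01 -> Y
10 -> Z
10 -> Z
10 -> Z


Result: ZWYZZZ


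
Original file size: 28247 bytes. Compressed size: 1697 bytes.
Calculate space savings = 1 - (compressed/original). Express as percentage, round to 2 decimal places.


ratio = compressed/original = 1697/28247 = 0.060077
savings = 1 - ratio = 1 - 0.060077 = 0.939923
as a percentage: 0.939923 * 100 = 93.99%

Space savings = 1 - 1697/28247 = 93.99%


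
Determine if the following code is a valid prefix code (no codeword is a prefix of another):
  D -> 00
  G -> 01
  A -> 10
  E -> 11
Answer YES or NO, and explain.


Checking each pair (does one codeword prefix another?):
  D='00' vs G='01': no prefix
  D='00' vs A='10': no prefix
  D='00' vs E='11': no prefix
  G='01' vs D='00': no prefix
  G='01' vs A='10': no prefix
  G='01' vs E='11': no prefix
  A='10' vs D='00': no prefix
  A='10' vs G='01': no prefix
  A='10' vs E='11': no prefix
  E='11' vs D='00': no prefix
  E='11' vs G='01': no prefix
  E='11' vs A='10': no prefix
No violation found over all pairs.

YES -- this is a valid prefix code. No codeword is a prefix of any other codeword.


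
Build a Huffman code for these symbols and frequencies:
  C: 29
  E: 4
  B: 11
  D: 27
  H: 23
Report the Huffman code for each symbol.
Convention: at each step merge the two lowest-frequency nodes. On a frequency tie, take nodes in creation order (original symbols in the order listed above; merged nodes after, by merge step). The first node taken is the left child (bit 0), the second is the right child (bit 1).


Huffman tree construction:
Step 1: Merge E(4) + B(11) = 15
Step 2: Merge (E+B)(15) + H(23) = 38
Step 3: Merge D(27) + C(29) = 56
Step 4: Merge ((E+B)+H)(38) + (D+C)(56) = 94
Read each symbol's code off the tree from the root (left child = 0, right child = 1).

Codes:
  C: 11 (length 2)
  E: 000 (length 3)
  B: 001 (length 3)
  D: 10 (length 2)
  H: 01 (length 2)
Average code length: 203/94 = 2.1596 bits/symbol


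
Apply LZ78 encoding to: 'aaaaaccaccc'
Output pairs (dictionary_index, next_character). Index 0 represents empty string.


LZ78 encoding steps:
Dictionary: {0: ''}
Step 1: w='' (idx 0), next='a' -> output (0, 'a'), add 'a' as idx 1
Step 2: w='a' (idx 1), next='a' -> output (1, 'a'), add 'aa' as idx 2
Step 3: w='aa' (idx 2), next='c' -> output (2, 'c'), add 'aac' as idx 3
Step 4: w='' (idx 0), next='c' -> output (0, 'c'), add 'c' as idx 4
Step 5: w='a' (idx 1), next='c' -> output (1, 'c'), add 'ac' as idx 5
Step 6: w='c' (idx 4), next='c' -> output (4, 'c'), add 'cc' as idx 6


Encoded: [(0, 'a'), (1, 'a'), (2, 'c'), (0, 'c'), (1, 'c'), (4, 'c')]


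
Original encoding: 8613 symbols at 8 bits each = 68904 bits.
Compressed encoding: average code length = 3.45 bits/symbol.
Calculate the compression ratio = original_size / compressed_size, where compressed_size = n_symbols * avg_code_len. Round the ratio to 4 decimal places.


original_size = n_symbols * orig_bits = 8613 * 8 = 68904 bits
compressed_size = n_symbols * avg_code_len = 8613 * 3.45 = 29714.85 bits
ratio = original_size / compressed_size = 68904 / 29714.85 = 2.3188

Compression ratio = 2.3188


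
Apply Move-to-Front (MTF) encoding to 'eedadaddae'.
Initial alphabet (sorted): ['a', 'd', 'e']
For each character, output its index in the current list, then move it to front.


MTF encoding:
'e': index 2 in ['a', 'd', 'e'] -> ['e', 'a', 'd']
'e': index 0 in ['e', 'a', 'd'] -> ['e', 'a', 'd']
'd': index 2 in ['e', 'a', 'd'] -> ['d', 'e', 'a']
'a': index 2 in ['d', 'e', 'a'] -> ['a', 'd', 'e']
'd': index 1 in ['a', 'd', 'e'] -> ['d', 'a', 'e']
'a': index 1 in ['d', 'a', 'e'] -> ['a', 'd', 'e']
'd': index 1 in ['a', 'd', 'e'] -> ['d', 'a', 'e']
'd': index 0 in ['d', 'a', 'e'] -> ['d', 'a', 'e']
'a': index 1 in ['d', 'a', 'e'] -> ['a', 'd', 'e']
'e': index 2 in ['a', 'd', 'e'] -> ['e', 'a', 'd']


Output: [2, 0, 2, 2, 1, 1, 1, 0, 1, 2]


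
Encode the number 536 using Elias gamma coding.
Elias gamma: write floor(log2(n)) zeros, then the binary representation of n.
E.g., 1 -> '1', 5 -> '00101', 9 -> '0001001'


num_bits = floor(log2(536)) + 1 = 10
leading_zeros = num_bits - 1 = 9
binary(536) = 1000011000

Elias gamma(536) = '000000000' + '1000011000' = 0000000001000011000 (19 bits)


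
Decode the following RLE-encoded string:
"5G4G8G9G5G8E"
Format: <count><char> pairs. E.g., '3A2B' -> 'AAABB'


Expanding each <count><char> pair:
  5G -> 'GGGGG'
  4G -> 'GGGG'
  8G -> 'GGGGGGGG'
  9G -> 'GGGGGGGGG'
  5G -> 'GGGGG'
  8E -> 'EEEEEEEE'

Decoded = GGGGGGGGGGGGGGGGGGGGGGGGGGGGGGGEEEEEEEE


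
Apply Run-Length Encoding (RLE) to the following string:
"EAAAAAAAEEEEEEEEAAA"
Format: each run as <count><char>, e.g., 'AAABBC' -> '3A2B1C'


Scanning runs left to right:
  i=0: run of 'E' x 1 -> '1E'
  i=1: run of 'A' x 7 -> '7A'
  i=8: run of 'E' x 8 -> '8E'
  i=16: run of 'A' x 3 -> '3A'

RLE = 1E7A8E3A


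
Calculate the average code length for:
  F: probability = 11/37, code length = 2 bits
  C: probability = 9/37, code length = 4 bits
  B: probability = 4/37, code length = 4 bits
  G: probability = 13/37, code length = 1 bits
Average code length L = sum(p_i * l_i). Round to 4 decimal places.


Weighted contributions p_i * l_i:
  F: (11/37) * 2 = 22/37
  C: (9/37) * 4 = 36/37
  B: (4/37) * 4 = 16/37
  G: (13/37) * 1 = 13/37
Sum = (22 + 36 + 16 + 13)/37 = 87/37

L = 87/37 = 2.3514 bits/symbol


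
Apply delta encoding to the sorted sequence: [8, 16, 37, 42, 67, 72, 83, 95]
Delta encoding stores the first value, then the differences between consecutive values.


First value: 8
Deltas:
  16 - 8 = 8
  37 - 16 = 21
  42 - 37 = 5
  67 - 42 = 25
  72 - 67 = 5
  83 - 72 = 11
  95 - 83 = 12


Delta encoded: [8, 8, 21, 5, 25, 5, 11, 12]


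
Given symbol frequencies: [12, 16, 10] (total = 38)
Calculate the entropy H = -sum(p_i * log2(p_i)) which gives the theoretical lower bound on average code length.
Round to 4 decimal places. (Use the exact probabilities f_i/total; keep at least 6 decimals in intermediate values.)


Per-symbol terms -p_i * log2(p_i) with p_i = f_i/38:
  p = 12/38 = 0.315789: log2(p) = -1.662965, -p*log2(p) = 0.525147
  p = 16/38 = 0.421053: log2(p) = -1.247928, -p*log2(p) = 0.525443
  p = 10/38 = 0.263158: log2(p) = -1.925999, -p*log2(p) = 0.506842
H = 0.525147 + 0.525443 + 0.506842 = 1.557432

H = 1.5574 bits/symbol


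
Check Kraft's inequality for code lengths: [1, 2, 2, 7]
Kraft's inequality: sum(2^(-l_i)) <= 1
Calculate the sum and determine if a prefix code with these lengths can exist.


Sum = 2^(-1) + 2^(-2) + 2^(-2) + 2^(-7)
    = 0.5 + 0.25 + 0.25 + 0.0078125
    = 129/128 = 1.0078125
Since 1.0078125 > 1, Kraft's inequality is NOT satisfied.
A prefix code with these lengths CANNOT exist.

Kraft sum = 1.0078125. Not satisfied.


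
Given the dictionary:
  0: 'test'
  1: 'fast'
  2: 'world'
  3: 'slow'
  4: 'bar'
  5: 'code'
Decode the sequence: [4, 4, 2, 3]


Look up each index in the dictionary:
  4 -> 'bar'
  4 -> 'bar'
  2 -> 'world'
  3 -> 'slow'

Decoded: "bar bar world slow"


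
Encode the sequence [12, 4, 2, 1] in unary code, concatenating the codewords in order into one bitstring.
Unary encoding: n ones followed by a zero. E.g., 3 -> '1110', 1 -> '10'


Encode each number as n ones followed by a terminating 0:
  12 -> 1111111111110 (13 bits)
  4 -> 11110 (5 bits)
  2 -> 110 (3 bits)
  1 -> 10 (2 bits)
Total length = 13 + 5 + 3 + 2 = 23 bits.

Unary([12, 4, 2, 1]) = 11111111111101111011010 (23 bits)


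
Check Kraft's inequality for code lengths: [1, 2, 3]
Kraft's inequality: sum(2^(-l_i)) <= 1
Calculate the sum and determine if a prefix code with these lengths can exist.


Sum = 2^(-1) + 2^(-2) + 2^(-3)
    = 0.5 + 0.25 + 0.125
    = 7/8 = 0.875
Since 0.875 <= 1, Kraft's inequality IS satisfied.
A prefix code with these lengths CAN exist.

Kraft sum = 0.875. Satisfied.


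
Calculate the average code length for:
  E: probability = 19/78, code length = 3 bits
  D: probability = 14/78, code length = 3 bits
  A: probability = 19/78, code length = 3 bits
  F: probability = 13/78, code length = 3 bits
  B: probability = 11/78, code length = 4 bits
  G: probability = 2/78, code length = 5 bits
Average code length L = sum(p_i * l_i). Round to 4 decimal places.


Weighted contributions p_i * l_i:
  E: (19/78) * 3 = 57/78
  D: (14/78) * 3 = 42/78
  A: (19/78) * 3 = 57/78
  F: (13/78) * 3 = 39/78
  B: (11/78) * 4 = 44/78
  G: (2/78) * 5 = 10/78
Sum = (57 + 42 + 57 + 39 + 44 + 10)/78 = 249/78

L = 249/78 = 3.1923 bits/symbol


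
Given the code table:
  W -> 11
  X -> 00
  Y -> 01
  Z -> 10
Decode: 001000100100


Decoding:
00 -> X
10 -> Z
00 -> X
10 -> Z
01 -> Y
00 -> X


Result: XZXZYX


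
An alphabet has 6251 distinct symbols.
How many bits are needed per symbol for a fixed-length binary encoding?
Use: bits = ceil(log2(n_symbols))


log2(6251) = 12.6099
Bracket: 2^12 = 4096 < 6251 <= 2^13 = 8192
So ceil(log2(6251)) = 13

bits = ceil(log2(6251)) = ceil(12.6099) = 13 bits


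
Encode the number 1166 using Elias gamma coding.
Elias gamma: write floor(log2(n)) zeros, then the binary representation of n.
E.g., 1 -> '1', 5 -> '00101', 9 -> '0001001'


num_bits = floor(log2(1166)) + 1 = 11
leading_zeros = num_bits - 1 = 10
binary(1166) = 10010001110

Elias gamma(1166) = '0000000000' + '10010001110' = 000000000010010001110 (21 bits)


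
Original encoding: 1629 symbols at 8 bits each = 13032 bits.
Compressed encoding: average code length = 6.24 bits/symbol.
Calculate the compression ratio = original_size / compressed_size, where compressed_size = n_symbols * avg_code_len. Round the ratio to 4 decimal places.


original_size = n_symbols * orig_bits = 1629 * 8 = 13032 bits
compressed_size = n_symbols * avg_code_len = 1629 * 6.24 = 10164.96 bits
ratio = original_size / compressed_size = 13032 / 10164.96 = 1.2821

Compression ratio = 1.2821


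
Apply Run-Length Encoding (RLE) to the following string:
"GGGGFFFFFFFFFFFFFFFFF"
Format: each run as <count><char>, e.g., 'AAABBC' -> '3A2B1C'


Scanning runs left to right:
  i=0: run of 'G' x 4 -> '4G'
  i=4: run of 'F' x 17 -> '17F'

RLE = 4G17F


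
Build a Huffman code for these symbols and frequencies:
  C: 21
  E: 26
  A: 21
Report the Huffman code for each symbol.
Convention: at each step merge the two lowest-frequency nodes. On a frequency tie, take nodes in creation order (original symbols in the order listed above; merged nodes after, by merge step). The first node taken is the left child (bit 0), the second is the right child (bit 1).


Huffman tree construction:
Step 1: Merge C(21) + A(21) = 42
Step 2: Merge E(26) + (C+A)(42) = 68
Read each symbol's code off the tree from the root (left child = 0, right child = 1).

Codes:
  C: 10 (length 2)
  E: 0 (length 1)
  A: 11 (length 2)
Average code length: 110/68 = 1.6176 bits/symbol


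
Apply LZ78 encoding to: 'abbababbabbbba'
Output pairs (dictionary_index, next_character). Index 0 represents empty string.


LZ78 encoding steps:
Dictionary: {0: ''}
Step 1: w='' (idx 0), next='a' -> output (0, 'a'), add 'a' as idx 1
Step 2: w='' (idx 0), next='b' -> output (0, 'b'), add 'b' as idx 2
Step 3: w='b' (idx 2), next='a' -> output (2, 'a'), add 'ba' as idx 3
Step 4: w='ba' (idx 3), next='b' -> output (3, 'b'), add 'bab' as idx 4
Step 5: w='bab' (idx 4), next='b' -> output (4, 'b'), add 'babb' as idx 5
Step 6: w='b' (idx 2), next='b' -> output (2, 'b'), add 'bb' as idx 6
Step 7: w='a' (idx 1), end of input -> output (1, '')


Encoded: [(0, 'a'), (0, 'b'), (2, 'a'), (3, 'b'), (4, 'b'), (2, 'b'), (1, '')]


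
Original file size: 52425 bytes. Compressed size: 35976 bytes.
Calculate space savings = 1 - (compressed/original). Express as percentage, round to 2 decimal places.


ratio = compressed/original = 35976/52425 = 0.686237
savings = 1 - ratio = 1 - 0.686237 = 0.313763
as a percentage: 0.313763 * 100 = 31.38%

Space savings = 1 - 35976/52425 = 31.38%


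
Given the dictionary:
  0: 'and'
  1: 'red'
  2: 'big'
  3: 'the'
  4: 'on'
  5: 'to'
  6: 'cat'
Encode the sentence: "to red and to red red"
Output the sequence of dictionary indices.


Look up each word in the dictionary:
  'to' -> 5
  'red' -> 1
  'and' -> 0
  'to' -> 5
  'red' -> 1
  'red' -> 1

Encoded: [5, 1, 0, 5, 1, 1]


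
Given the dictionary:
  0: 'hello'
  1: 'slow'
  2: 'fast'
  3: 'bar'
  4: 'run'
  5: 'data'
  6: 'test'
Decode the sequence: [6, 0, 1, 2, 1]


Look up each index in the dictionary:
  6 -> 'test'
  0 -> 'hello'
  1 -> 'slow'
  2 -> 'fast'
  1 -> 'slow'

Decoded: "test hello slow fast slow"


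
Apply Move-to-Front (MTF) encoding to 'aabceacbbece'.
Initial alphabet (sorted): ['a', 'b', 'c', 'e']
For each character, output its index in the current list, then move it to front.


MTF encoding:
'a': index 0 in ['a', 'b', 'c', 'e'] -> ['a', 'b', 'c', 'e']
'a': index 0 in ['a', 'b', 'c', 'e'] -> ['a', 'b', 'c', 'e']
'b': index 1 in ['a', 'b', 'c', 'e'] -> ['b', 'a', 'c', 'e']
'c': index 2 in ['b', 'a', 'c', 'e'] -> ['c', 'b', 'a', 'e']
'e': index 3 in ['c', 'b', 'a', 'e'] -> ['e', 'c', 'b', 'a']
'a': index 3 in ['e', 'c', 'b', 'a'] -> ['a', 'e', 'c', 'b']
'c': index 2 in ['a', 'e', 'c', 'b'] -> ['c', 'a', 'e', 'b']
'b': index 3 in ['c', 'a', 'e', 'b'] -> ['b', 'c', 'a', 'e']
'b': index 0 in ['b', 'c', 'a', 'e'] -> ['b', 'c', 'a', 'e']
'e': index 3 in ['b', 'c', 'a', 'e'] -> ['e', 'b', 'c', 'a']
'c': index 2 in ['e', 'b', 'c', 'a'] -> ['c', 'e', 'b', 'a']
'e': index 1 in ['c', 'e', 'b', 'a'] -> ['e', 'c', 'b', 'a']


Output: [0, 0, 1, 2, 3, 3, 2, 3, 0, 3, 2, 1]


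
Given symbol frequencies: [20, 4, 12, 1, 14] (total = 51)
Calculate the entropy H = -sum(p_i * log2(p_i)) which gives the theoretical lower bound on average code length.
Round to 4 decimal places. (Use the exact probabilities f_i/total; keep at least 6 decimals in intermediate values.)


Per-symbol terms -p_i * log2(p_i) with p_i = f_i/51:
  p = 20/51 = 0.392157: log2(p) = -1.350497, -p*log2(p) = 0.529607
  p = 4/51 = 0.078431: log2(p) = -3.672425, -p*log2(p) = 0.288033
  p = 12/51 = 0.235294: log2(p) = -2.087463, -p*log2(p) = 0.491168
  p = 1/51 = 0.019608: log2(p) = -5.672425, -p*log2(p) = 0.111224
  p = 14/51 = 0.274510: log2(p) = -1.865070, -p*log2(p) = 0.511980
H = 0.529607 + 0.288033 + 0.491168 + 0.111224 + 0.511980 = 1.932012

H = 1.932 bits/symbol


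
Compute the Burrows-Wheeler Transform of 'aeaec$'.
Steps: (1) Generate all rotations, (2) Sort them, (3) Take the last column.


Rotations (sorted):
  0: $aeaec -> last char: c
  1: aeaec$ -> last char: $
  2: aec$ae -> last char: e
  3: c$aeae -> last char: e
  4: eaec$a -> last char: a
  5: ec$aea -> last char: a


BWT = c$eeaa


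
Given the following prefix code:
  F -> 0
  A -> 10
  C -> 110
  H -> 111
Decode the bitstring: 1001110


Decoding step by step:
Bits 10 -> A
Bits 0 -> F
Bits 111 -> H
Bits 0 -> F


Decoded message: AFHF


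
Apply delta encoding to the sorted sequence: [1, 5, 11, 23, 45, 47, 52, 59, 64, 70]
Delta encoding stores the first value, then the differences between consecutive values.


First value: 1
Deltas:
  5 - 1 = 4
  11 - 5 = 6
  23 - 11 = 12
  45 - 23 = 22
  47 - 45 = 2
  52 - 47 = 5
  59 - 52 = 7
  64 - 59 = 5
  70 - 64 = 6


Delta encoded: [1, 4, 6, 12, 22, 2, 5, 7, 5, 6]


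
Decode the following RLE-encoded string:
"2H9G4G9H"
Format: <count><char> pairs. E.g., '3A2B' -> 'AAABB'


Expanding each <count><char> pair:
  2H -> 'HH'
  9G -> 'GGGGGGGGG'
  4G -> 'GGGG'
  9H -> 'HHHHHHHHH'

Decoded = HHGGGGGGGGGGGGGHHHHHHHHH


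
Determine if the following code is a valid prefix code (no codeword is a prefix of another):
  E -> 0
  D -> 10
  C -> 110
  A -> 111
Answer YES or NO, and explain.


Checking each pair (does one codeword prefix another?):
  E='0' vs D='10': no prefix
  E='0' vs C='110': no prefix
  E='0' vs A='111': no prefix
  D='10' vs E='0': no prefix
  D='10' vs C='110': no prefix
  D='10' vs A='111': no prefix
  C='110' vs E='0': no prefix
  C='110' vs D='10': no prefix
  C='110' vs A='111': no prefix
  A='111' vs E='0': no prefix
  A='111' vs D='10': no prefix
  A='111' vs C='110': no prefix
No violation found over all pairs.

YES -- this is a valid prefix code. No codeword is a prefix of any other codeword.


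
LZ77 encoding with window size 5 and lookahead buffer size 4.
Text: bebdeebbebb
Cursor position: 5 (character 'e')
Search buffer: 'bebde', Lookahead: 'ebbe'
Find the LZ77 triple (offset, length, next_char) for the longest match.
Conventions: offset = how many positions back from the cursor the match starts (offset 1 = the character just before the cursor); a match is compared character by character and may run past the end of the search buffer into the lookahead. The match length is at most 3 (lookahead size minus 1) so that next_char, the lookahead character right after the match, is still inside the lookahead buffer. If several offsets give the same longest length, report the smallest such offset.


Try each offset into the search buffer:
  offset=1 (pos 4, char 'e'): match length 1
  offset=2 (pos 3, char 'd'): match length 0
  offset=3 (pos 2, char 'b'): match length 0
  offset=4 (pos 1, char 'e'): match length 2
  offset=5 (pos 0, char 'b'): match length 0
Longest match has length 2 at offset 4.
next_char = character at position 5 + 2 = 7 -> 'b'

Best match: offset=4, length=2 (matching 'eb' starting at position 1)
LZ77 triple: (4, 2, 'b')


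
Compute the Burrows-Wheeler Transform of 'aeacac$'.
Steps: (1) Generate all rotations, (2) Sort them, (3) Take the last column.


Rotations (sorted):
  0: $aeacac -> last char: c
  1: ac$aeac -> last char: c
  2: acac$ae -> last char: e
  3: aeacac$ -> last char: $
  4: c$aeaca -> last char: a
  5: cac$aea -> last char: a
  6: eacac$a -> last char: a


BWT = cce$aaa


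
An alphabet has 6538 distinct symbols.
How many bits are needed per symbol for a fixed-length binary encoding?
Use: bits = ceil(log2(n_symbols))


log2(6538) = 12.6746
Bracket: 2^12 = 4096 < 6538 <= 2^13 = 8192
So ceil(log2(6538)) = 13

bits = ceil(log2(6538)) = ceil(12.6746) = 13 bits


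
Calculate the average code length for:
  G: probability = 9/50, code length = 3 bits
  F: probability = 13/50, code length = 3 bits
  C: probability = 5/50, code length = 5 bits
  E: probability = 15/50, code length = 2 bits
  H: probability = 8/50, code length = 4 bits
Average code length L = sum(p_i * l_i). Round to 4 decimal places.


Weighted contributions p_i * l_i:
  G: (9/50) * 3 = 27/50
  F: (13/50) * 3 = 39/50
  C: (5/50) * 5 = 25/50
  E: (15/50) * 2 = 30/50
  H: (8/50) * 4 = 32/50
Sum = (27 + 39 + 25 + 30 + 32)/50 = 153/50

L = 153/50 = 3.0600 bits/symbol


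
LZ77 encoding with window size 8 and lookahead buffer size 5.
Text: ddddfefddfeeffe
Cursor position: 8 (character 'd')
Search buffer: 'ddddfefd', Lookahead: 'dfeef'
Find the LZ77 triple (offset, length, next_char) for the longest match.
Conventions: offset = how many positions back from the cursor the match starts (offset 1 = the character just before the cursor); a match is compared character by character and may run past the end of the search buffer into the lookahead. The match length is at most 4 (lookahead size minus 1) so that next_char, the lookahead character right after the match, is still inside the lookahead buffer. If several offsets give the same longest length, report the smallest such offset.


Try each offset into the search buffer:
  offset=1 (pos 7, char 'd'): match length 1
  offset=2 (pos 6, char 'f'): match length 0
  offset=3 (pos 5, char 'e'): match length 0
  offset=4 (pos 4, char 'f'): match length 0
  offset=5 (pos 3, char 'd'): match length 3
  offset=6 (pos 2, char 'd'): match length 1
  offset=7 (pos 1, char 'd'): match length 1
  offset=8 (pos 0, char 'd'): match length 1
Longest match has length 3 at offset 5.
next_char = character at position 8 + 3 = 11 -> 'e'

Best match: offset=5, length=3 (matching 'dfe' starting at position 3)
LZ77 triple: (5, 3, 'e')


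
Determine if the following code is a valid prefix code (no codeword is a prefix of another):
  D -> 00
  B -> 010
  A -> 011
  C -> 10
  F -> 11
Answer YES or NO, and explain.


Checking each pair (does one codeword prefix another?):
  D='00' vs B='010': no prefix
  D='00' vs A='011': no prefix
  D='00' vs C='10': no prefix
  D='00' vs F='11': no prefix
  B='010' vs D='00': no prefix
  B='010' vs A='011': no prefix
  B='010' vs C='10': no prefix
  B='010' vs F='11': no prefix
  A='011' vs D='00': no prefix
  A='011' vs B='010': no prefix
  A='011' vs C='10': no prefix
  A='011' vs F='11': no prefix
  C='10' vs D='00': no prefix
  C='10' vs B='010': no prefix
  C='10' vs A='011': no prefix
  C='10' vs F='11': no prefix
  F='11' vs D='00': no prefix
  F='11' vs B='010': no prefix
  F='11' vs A='011': no prefix
  F='11' vs C='10': no prefix
No violation found over all pairs.

YES -- this is a valid prefix code. No codeword is a prefix of any other codeword.


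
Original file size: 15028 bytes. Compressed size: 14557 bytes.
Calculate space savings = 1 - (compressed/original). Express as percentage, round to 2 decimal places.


ratio = compressed/original = 14557/15028 = 0.968659
savings = 1 - ratio = 1 - 0.968659 = 0.031341
as a percentage: 0.031341 * 100 = 3.13%

Space savings = 1 - 14557/15028 = 3.13%


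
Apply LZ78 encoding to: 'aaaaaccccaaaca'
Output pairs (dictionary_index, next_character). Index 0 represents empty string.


LZ78 encoding steps:
Dictionary: {0: ''}
Step 1: w='' (idx 0), next='a' -> output (0, 'a'), add 'a' as idx 1
Step 2: w='a' (idx 1), next='a' -> output (1, 'a'), add 'aa' as idx 2
Step 3: w='aa' (idx 2), next='c' -> output (2, 'c'), add 'aac' as idx 3
Step 4: w='' (idx 0), next='c' -> output (0, 'c'), add 'c' as idx 4
Step 5: w='c' (idx 4), next='c' -> output (4, 'c'), add 'cc' as idx 5
Step 6: w='aa' (idx 2), next='a' -> output (2, 'a'), add 'aaa' as idx 6
Step 7: w='c' (idx 4), next='a' -> output (4, 'a'), add 'ca' as idx 7


Encoded: [(0, 'a'), (1, 'a'), (2, 'c'), (0, 'c'), (4, 'c'), (2, 'a'), (4, 'a')]


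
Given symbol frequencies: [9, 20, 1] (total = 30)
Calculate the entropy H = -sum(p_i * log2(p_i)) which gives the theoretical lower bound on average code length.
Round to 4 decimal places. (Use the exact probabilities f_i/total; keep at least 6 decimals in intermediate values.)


Per-symbol terms -p_i * log2(p_i) with p_i = f_i/30:
  p = 9/30 = 0.300000: log2(p) = -1.736966, -p*log2(p) = 0.521090
  p = 20/30 = 0.666667: log2(p) = -0.584963, -p*log2(p) = 0.389975
  p = 1/30 = 0.033333: log2(p) = -4.906891, -p*log2(p) = 0.163563
H = 0.521090 + 0.389975 + 0.163563 = 1.074628

H = 1.0746 bits/symbol


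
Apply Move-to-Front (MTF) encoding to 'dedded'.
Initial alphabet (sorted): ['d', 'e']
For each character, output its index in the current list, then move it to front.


MTF encoding:
'd': index 0 in ['d', 'e'] -> ['d', 'e']
'e': index 1 in ['d', 'e'] -> ['e', 'd']
'd': index 1 in ['e', 'd'] -> ['d', 'e']
'd': index 0 in ['d', 'e'] -> ['d', 'e']
'e': index 1 in ['d', 'e'] -> ['e', 'd']
'd': index 1 in ['e', 'd'] -> ['d', 'e']


Output: [0, 1, 1, 0, 1, 1]


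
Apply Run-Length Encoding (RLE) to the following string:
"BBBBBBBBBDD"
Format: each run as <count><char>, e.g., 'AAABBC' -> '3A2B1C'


Scanning runs left to right:
  i=0: run of 'B' x 9 -> '9B'
  i=9: run of 'D' x 2 -> '2D'

RLE = 9B2D


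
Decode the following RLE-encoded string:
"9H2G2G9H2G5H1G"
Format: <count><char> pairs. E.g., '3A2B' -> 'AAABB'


Expanding each <count><char> pair:
  9H -> 'HHHHHHHHH'
  2G -> 'GG'
  2G -> 'GG'
  9H -> 'HHHHHHHHH'
  2G -> 'GG'
  5H -> 'HHHHH'
  1G -> 'G'

Decoded = HHHHHHHHHGGGGHHHHHHHHHGGHHHHHG


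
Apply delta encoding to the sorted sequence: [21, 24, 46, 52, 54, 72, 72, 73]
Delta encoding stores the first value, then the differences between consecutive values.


First value: 21
Deltas:
  24 - 21 = 3
  46 - 24 = 22
  52 - 46 = 6
  54 - 52 = 2
  72 - 54 = 18
  72 - 72 = 0
  73 - 72 = 1


Delta encoded: [21, 3, 22, 6, 2, 18, 0, 1]


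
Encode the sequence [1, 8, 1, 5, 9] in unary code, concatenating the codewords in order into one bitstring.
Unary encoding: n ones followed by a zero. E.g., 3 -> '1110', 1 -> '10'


Encode each number as n ones followed by a terminating 0:
  1 -> 10 (2 bits)
  8 -> 111111110 (9 bits)
  1 -> 10 (2 bits)
  5 -> 111110 (6 bits)
  9 -> 1111111110 (10 bits)
Total length = 2 + 9 + 2 + 6 + 10 = 29 bits.

Unary([1, 8, 1, 5, 9]) = 10111111110101111101111111110 (29 bits)


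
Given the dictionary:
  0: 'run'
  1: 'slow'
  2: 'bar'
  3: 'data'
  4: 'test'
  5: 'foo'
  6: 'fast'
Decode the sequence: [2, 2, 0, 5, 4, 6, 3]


Look up each index in the dictionary:
  2 -> 'bar'
  2 -> 'bar'
  0 -> 'run'
  5 -> 'foo'
  4 -> 'test'
  6 -> 'fast'
  3 -> 'data'

Decoded: "bar bar run foo test fast data"


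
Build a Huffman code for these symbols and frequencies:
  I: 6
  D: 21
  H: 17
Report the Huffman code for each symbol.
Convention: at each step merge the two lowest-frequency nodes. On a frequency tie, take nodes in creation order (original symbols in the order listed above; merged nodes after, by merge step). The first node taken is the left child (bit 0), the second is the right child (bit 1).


Huffman tree construction:
Step 1: Merge I(6) + H(17) = 23
Step 2: Merge D(21) + (I+H)(23) = 44
Read each symbol's code off the tree from the root (left child = 0, right child = 1).

Codes:
  I: 10 (length 2)
  D: 0 (length 1)
  H: 11 (length 2)
Average code length: 67/44 = 1.5227 bits/symbol


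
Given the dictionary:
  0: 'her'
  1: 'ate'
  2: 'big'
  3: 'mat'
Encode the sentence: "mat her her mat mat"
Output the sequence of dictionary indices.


Look up each word in the dictionary:
  'mat' -> 3
  'her' -> 0
  'her' -> 0
  'mat' -> 3
  'mat' -> 3

Encoded: [3, 0, 0, 3, 3]


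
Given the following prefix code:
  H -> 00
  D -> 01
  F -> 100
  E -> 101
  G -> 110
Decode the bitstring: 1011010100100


Decoding step by step:
Bits 101 -> E
Bits 101 -> E
Bits 01 -> D
Bits 00 -> H
Bits 100 -> F


Decoded message: EEDHF


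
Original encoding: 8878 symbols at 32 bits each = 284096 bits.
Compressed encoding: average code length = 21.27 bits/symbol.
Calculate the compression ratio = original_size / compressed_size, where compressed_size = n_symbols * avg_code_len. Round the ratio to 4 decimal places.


original_size = n_symbols * orig_bits = 8878 * 32 = 284096 bits
compressed_size = n_symbols * avg_code_len = 8878 * 21.27 = 188835.06 bits
ratio = original_size / compressed_size = 284096 / 188835.06 = 1.5045

Compression ratio = 1.5045
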